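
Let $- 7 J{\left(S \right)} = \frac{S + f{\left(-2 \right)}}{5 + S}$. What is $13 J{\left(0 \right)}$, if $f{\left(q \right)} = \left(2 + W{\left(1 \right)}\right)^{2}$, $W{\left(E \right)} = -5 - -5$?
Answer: $- \frac{52}{35} \approx -1.4857$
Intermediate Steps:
$W{\left(E \right)} = 0$ ($W{\left(E \right)} = -5 + 5 = 0$)
$f{\left(q \right)} = 4$ ($f{\left(q \right)} = \left(2 + 0\right)^{2} = 2^{2} = 4$)
$J{\left(S \right)} = - \frac{4 + S}{7 \left(5 + S\right)}$ ($J{\left(S \right)} = - \frac{\left(S + 4\right) \frac{1}{5 + S}}{7} = - \frac{\left(4 + S\right) \frac{1}{5 + S}}{7} = - \frac{\frac{1}{5 + S} \left(4 + S\right)}{7} = - \frac{4 + S}{7 \left(5 + S\right)}$)
$13 J{\left(0 \right)} = 13 \frac{-4 - 0}{7 \left(5 + 0\right)} = 13 \frac{-4 + 0}{7 \cdot 5} = 13 \cdot \frac{1}{7} \cdot \frac{1}{5} \left(-4\right) = 13 \left(- \frac{4}{35}\right) = - \frac{52}{35}$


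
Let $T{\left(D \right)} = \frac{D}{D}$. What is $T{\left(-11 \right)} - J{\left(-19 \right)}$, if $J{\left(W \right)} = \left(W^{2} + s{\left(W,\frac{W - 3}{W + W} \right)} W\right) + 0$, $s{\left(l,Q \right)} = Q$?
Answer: $-349$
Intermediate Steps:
$T{\left(D \right)} = 1$
$J{\left(W \right)} = - \frac{3}{2} + W^{2} + \frac{W}{2}$ ($J{\left(W \right)} = \left(W^{2} + \frac{W - 3}{W + W} W\right) + 0 = \left(W^{2} + \frac{-3 + W}{2 W} W\right) + 0 = \left(W^{2} + \left(- \frac{3}{2} + \frac{W}{2}\right)\right) + 0 = \left(- \frac{3}{2} + W^{2} + \frac{W}{2}\right) + 0 = - \frac{3}{2} + W^{2} + \frac{W}{2}$)
$T{\left(-11 \right)} - J{\left(-19 \right)} = 1 - \left(- \frac{3}{2} + \left(-19\right)^{2} + \frac{1}{2} \left(-19\right)\right) = 1 - \left(- \frac{3}{2} + 361 - \frac{19}{2}\right) = 1 - 350 = -349$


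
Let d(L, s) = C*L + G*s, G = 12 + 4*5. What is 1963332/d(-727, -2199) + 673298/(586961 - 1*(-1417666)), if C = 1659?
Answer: -341812188754/284314242783 ≈ -1.2022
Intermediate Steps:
G = 32 (G = 12 + 20 = 32)
d(L, s) = 32*s + 1659*L (d(L, s) = 1659*L + 32*s = 32*s + 1659*L)
1963332/d(-727, -2199) + 673298/(586961 - 1*(-1417666)) = 1963332/(32*(-2199) + 1659*(-727)) + 673298/(586961 - 1*(-1417666)) = 1963332/(-70368 - 1206093) + 673298/(586961 + 1417666) = 1963332/(-1276461) + 673298/2004627 = 1963332*(-1/1276461) + 673298*(1/2004627) = -218148/141829 + 673298/2004627 = -341812188754/284314242783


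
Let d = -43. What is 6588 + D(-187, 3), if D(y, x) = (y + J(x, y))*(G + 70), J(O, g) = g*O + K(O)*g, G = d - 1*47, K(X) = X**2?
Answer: 55208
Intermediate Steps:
G = -90 (G = -43 - 1*47 = -43 - 47 = -90)
J(O, g) = O*g + g*O**2 (J(O, g) = g*O + O**2*g = O*g + g*O**2)
D(y, x) = -20*y - 20*x*y*(1 + x) (D(y, x) = (y + x*y*(1 + x))*(-90 + 70) = (y + x*y*(1 + x))*(-20) = -20*y - 20*x*y*(1 + x))
6588 + D(-187, 3) = 6588 + 20*(-187)*(-1 - 1*3*(1 + 3)) = 6588 + 20*(-187)*(-1 - 1*3*4) = 6588 + 20*(-187)*(-1 - 12) = 6588 + 20*(-187)*(-13) = 6588 + 48620 = 55208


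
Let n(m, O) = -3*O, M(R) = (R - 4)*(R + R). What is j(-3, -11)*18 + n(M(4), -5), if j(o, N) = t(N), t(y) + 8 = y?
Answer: -327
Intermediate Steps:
t(y) = -8 + y
j(o, N) = -8 + N
M(R) = 2*R*(-4 + R) (M(R) = (-4 + R)*(2*R) = 2*R*(-4 + R))
j(-3, -11)*18 + n(M(4), -5) = (-8 - 11)*18 - 3*(-5) = -19*18 + 15 = -342 + 15 = -327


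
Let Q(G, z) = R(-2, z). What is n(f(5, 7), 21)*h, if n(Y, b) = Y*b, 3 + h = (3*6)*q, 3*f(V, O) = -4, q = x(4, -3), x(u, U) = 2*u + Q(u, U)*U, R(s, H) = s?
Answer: -6972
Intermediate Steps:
Q(G, z) = -2
x(u, U) = -2*U + 2*u (x(u, U) = 2*u - 2*U = -2*U + 2*u)
q = 14 (q = -2*(-3) + 2*4 = 6 + 8 = 14)
f(V, O) = -4/3 (f(V, O) = (⅓)*(-4) = -4/3)
h = 249 (h = -3 + (3*6)*14 = -3 + 18*14 = -3 + 252 = 249)
n(f(5, 7), 21)*h = -4/3*21*249 = -28*249 = -6972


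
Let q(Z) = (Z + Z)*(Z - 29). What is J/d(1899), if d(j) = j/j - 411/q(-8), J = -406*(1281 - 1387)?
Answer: 25477312/181 ≈ 1.4076e+5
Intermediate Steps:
J = 43036 (J = -406*(-106) = 43036)
q(Z) = 2*Z*(-29 + Z) (q(Z) = (2*Z)*(-29 + Z) = 2*Z*(-29 + Z))
d(j) = 181/592 (d(j) = j/j - 411*(-1/(16*(-29 - 8))) = 1 - 411/(2*(-8)*(-37)) = 1 - 411/592 = 181/592)
J/d(1899) = 43036/(181/592) = 43036*(592/181) = 25477312/181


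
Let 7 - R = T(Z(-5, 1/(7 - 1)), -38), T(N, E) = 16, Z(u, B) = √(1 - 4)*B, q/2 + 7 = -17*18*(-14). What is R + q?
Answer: 8545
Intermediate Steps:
q = 8554 (q = -14 + 2*(-17*18*(-14)) = -14 + 2*(-306*(-14)) = -14 + 2*4284 = -14 + 8568 = 8554)
Z(u, B) = I*B*√3 (Z(u, B) = √(-3)*B = (I*√3)*B = I*B*√3)
R = -9 (R = 7 - 1*16 = 7 - 16 = -9)
R + q = -9 + 8554 = 8545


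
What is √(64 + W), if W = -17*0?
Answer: 8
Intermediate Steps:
W = 0
√(64 + W) = √(64 + 0) = √64 = 8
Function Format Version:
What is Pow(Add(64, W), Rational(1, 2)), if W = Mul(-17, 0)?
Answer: 8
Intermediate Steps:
W = 0
Pow(Add(64, W), Rational(1, 2)) = Pow(Add(64, 0), Rational(1, 2)) = Pow(64, Rational(1, 2)) = 8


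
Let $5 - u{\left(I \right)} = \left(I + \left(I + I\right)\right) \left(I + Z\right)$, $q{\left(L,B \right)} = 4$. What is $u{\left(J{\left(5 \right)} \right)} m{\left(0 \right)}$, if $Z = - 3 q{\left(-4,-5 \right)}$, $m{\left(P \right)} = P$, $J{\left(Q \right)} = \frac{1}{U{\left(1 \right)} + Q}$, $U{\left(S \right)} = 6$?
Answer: $0$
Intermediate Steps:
$J{\left(Q \right)} = \frac{1}{6 + Q}$
$Z = -12$ ($Z = \left(-3\right) 4 = -12$)
$u{\left(I \right)} = 5 - 3 I \left(-12 + I\right)$ ($u{\left(I \right)} = 5 - \left(I + \left(I + I\right)\right) \left(I - 12\right) = 5 - \left(I + 2 I\right) \left(-12 + I\right) = 5 - 3 I \left(-12 + I\right)$)
$u{\left(J{\left(5 \right)} \right)} m{\left(0 \right)} = \left(5 - 3 \left(\frac{1}{6 + 5}\right)^{2} + \frac{36}{6 + 5}\right) 0 = \left(5 - 3 \left(\frac{1}{11}\right)^{2} + \frac{36}{11}\right) 0 = \left(5 - \frac{3}{121} + 36 \cdot \frac{1}{11}\right) 0 = \left(5 - \frac{3}{121} + \frac{36}{11}\right) 0 = \frac{998}{121} \cdot 0 = 0$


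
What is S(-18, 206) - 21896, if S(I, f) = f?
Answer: -21690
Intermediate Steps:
S(-18, 206) - 21896 = 206 - 21896 = -21690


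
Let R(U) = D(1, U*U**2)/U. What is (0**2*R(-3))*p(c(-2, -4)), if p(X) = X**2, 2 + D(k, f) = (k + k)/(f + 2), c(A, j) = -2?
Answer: 0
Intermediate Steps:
D(k, f) = -2 + 2*k/(2 + f) (D(k, f) = -2 + (k + k)/(f + 2) = -2 + (2*k)/(2 + f) = -2 + 2*k/(2 + f))
R(U) = 2*(-1 - U**3)/(U*(2 + U**3)) (R(U) = (2*(-2 + 1 - U*U**2)/(2 + U*U**2))/U = (2*(-2 + 1 - U**3)/(2 + U**3))/U = (2*(-1 - U**3)/(2 + U**3))/U = 2*(-1 - U**3)/(U*(2 + U**3)))
(0**2*R(-3))*p(c(-2, -4)) = (0**2*(2*(-1 - 1*(-3)**3)/(-3*(2 + (-3)**3))))*(-2)**2 = (0*(2*(-1/3)*(-1 - 1*(-27))/(2 - 27)))*4 = (0*(2*(-1/3)*(-1 + 27)/(-25)))*4 = (0*(2*(-1/3)*(-1/25)*26))*4 = (0*(52/75))*4 = 0*4 = 0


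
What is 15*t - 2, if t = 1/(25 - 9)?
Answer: -17/16 ≈ -1.0625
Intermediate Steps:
t = 1/16 ≈ 0.062500
15*t - 2 = 15*(1/16) - 2 = 15/16 - 2 = -17/16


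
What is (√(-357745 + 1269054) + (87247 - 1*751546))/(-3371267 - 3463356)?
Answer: 664299/6834623 - √911309/6834623 ≈ 0.097057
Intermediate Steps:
(√(-357745 + 1269054) + (87247 - 1*751546))/(-3371267 - 3463356) = (√911309 + (87247 - 751546))/(-6834623) = (√911309 - 664299)*(-1/6834623) = (-664299 + √911309)*(-1/6834623) = 664299/6834623 - √911309/6834623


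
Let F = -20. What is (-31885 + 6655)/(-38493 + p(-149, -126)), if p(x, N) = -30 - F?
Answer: 25230/38503 ≈ 0.65527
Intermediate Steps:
p(x, N) = -10 (p(x, N) = -30 - 1*(-20) = -30 + 20 = -10)
(-31885 + 6655)/(-38493 + p(-149, -126)) = (-31885 + 6655)/(-38493 - 10) = -25230/(-38503) = -25230*(-1/38503) = 25230/38503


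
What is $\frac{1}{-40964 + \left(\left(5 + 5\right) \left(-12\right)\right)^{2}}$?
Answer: $- \frac{1}{26564} \approx -3.7645 \cdot 10^{-5}$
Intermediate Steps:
$\frac{1}{-40964 + \left(\left(5 + 5\right) \left(-12\right)\right)^{2}} = \frac{1}{-40964 + \left(10 \left(-12\right)\right)^{2}} = \frac{1}{-40964 + \left(-120\right)^{2}} = \frac{1}{-40964 + 14400} = \frac{1}{-26564} = - \frac{1}{26564}$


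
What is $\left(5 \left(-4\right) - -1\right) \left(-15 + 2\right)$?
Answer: $247$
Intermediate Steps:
$\left(5 \left(-4\right) - -1\right) \left(-15 + 2\right) = \left(-20 + \left(-3 + 4\right)\right) \left(-13\right) = \left(-20 + 1\right) \left(-13\right) = \left(-19\right) \left(-13\right) = 247$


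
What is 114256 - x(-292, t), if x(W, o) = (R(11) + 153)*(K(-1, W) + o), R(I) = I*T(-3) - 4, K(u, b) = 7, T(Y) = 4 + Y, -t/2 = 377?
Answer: 233776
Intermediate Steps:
t = -754 (t = -2*377 = -754)
R(I) = -4 + I (R(I) = I*(4 - 3) - 4 = I*1 - 4 = I - 4 = -4 + I)
x(W, o) = 1120 + 160*o (x(W, o) = ((-4 + 11) + 153)*(7 + o) = (7 + 153)*(7 + o) = 160*(7 + o) = 1120 + 160*o)
114256 - x(-292, t) = 114256 - (1120 + 160*(-754)) = 114256 - (1120 - 120640) = 114256 - 1*(-119520) = 114256 + 119520 = 233776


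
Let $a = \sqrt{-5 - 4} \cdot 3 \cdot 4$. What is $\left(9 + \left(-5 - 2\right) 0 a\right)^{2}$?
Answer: $81$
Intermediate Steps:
$a = 36 i$ ($a = \sqrt{-9} \cdot 3 \cdot 4 = 3 i 3 \cdot 4 = 9 i 4 = 36 i \approx 36.0 i$)
$\left(9 + \left(-5 - 2\right) 0 a\right)^{2} = \left(9 + \left(-5 - 2\right) 0 \cdot 36 i\right)^{2} = \left(9 + \left(-7\right) 0 \cdot 36 i\right)^{2} = \left(9 + 0 \cdot 36 i\right)^{2} = \left(9 + 0\right)^{2} = 9^{2} = 81$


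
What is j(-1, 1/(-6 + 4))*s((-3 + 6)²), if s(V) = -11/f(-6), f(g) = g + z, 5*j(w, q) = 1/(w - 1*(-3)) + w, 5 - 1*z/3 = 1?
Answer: 11/60 ≈ 0.18333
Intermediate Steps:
z = 12 (z = 15 - 3*1 = 15 - 3 = 12)
j(w, q) = w/5 + 1/(5*(3 + w)) (j(w, q) = (1/(w - 1*(-3)) + w)/5 = (1/(w + 3) + w)/5 = (1/(3 + w) + w)/5 = (w + 1/(3 + w))/5 = w/5 + 1/(5*(3 + w)))
f(g) = 12 + g (f(g) = g + 12 = 12 + g)
s(V) = -11/6 (s(V) = -11/(12 - 6) = -11/6)
j(-1, 1/(-6 + 4))*s((-3 + 6)²) = ((1 + (-1)² + 3*(-1))/(5*(3 - 1)))*(-11/6) = ((⅕)*(1 + 1 - 3)/2)*(-11/6) = ((⅕)*(½)*(-1))*(-11/6) = -⅒*(-11/6) = 11/60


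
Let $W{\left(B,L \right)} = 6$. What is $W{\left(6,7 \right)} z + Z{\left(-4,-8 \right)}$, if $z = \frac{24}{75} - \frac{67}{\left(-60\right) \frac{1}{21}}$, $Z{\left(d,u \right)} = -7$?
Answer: $\frac{6781}{50} \approx 135.62$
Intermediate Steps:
$z = \frac{2377}{100}$ ($z = 24 \cdot \frac{1}{75} - \frac{67}{\left(-60\right) \frac{1}{21}} = \frac{8}{25} - \frac{67}{- \frac{20}{7}} = \frac{8}{25} - - \frac{469}{20} = \frac{8}{25} + \frac{469}{20} = \frac{2377}{100} \approx 23.77$)
$W{\left(6,7 \right)} z + Z{\left(-4,-8 \right)} = 6 \cdot \frac{2377}{100} - 7 = \frac{7131}{50} - 7 = \frac{6781}{50}$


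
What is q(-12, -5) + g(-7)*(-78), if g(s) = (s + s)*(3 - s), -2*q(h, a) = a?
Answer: 21845/2 ≈ 10923.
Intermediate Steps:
q(h, a) = -a/2
g(s) = 2*s*(3 - s) (g(s) = (2*s)*(3 - s) = 2*s*(3 - s))
q(-12, -5) + g(-7)*(-78) = -½*(-5) + (2*(-7)*(3 - 1*(-7)))*(-78) = 5/2 + (2*(-7)*(3 + 7))*(-78) = 5/2 + (2*(-7)*10)*(-78) = 5/2 - 140*(-78) = 5/2 + 10920 = 21845/2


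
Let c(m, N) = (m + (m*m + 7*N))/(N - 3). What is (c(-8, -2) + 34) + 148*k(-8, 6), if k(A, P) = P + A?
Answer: -1352/5 ≈ -270.40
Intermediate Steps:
k(A, P) = A + P
c(m, N) = (m + m² + 7*N)/(-3 + N) (c(m, N) = (m + (m² + 7*N))/(-3 + N) = (m + m² + 7*N)/(-3 + N))
(c(-8, -2) + 34) + 148*k(-8, 6) = ((-8 + (-8)² + 7*(-2))/(-3 - 2) + 34) + 148*(-8 + 6) = ((-8 + 64 - 14)/(-5) + 34) + 148*(-2) = (-⅕*42 + 34) - 296 = (-42/5 + 34) - 296 = 128/5 - 296 = -1352/5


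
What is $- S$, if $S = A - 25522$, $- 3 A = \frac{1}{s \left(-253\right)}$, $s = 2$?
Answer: $\frac{38742395}{1518} \approx 25522.0$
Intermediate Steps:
$A = \frac{1}{1518}$ ($A = - \frac{1}{3 \cdot 2 \left(-253\right)} = - \frac{1}{3 \left(-506\right)} = \left(- \frac{1}{3}\right) \left(- \frac{1}{506}\right) = \frac{1}{1518} \approx 0.00065876$)
$S = - \frac{38742395}{1518}$ ($S = \frac{1}{1518} - 25522 = - \frac{38742395}{1518} \approx -25522.0$)
$- S = \left(-1\right) \left(- \frac{38742395}{1518}\right) = \frac{38742395}{1518}$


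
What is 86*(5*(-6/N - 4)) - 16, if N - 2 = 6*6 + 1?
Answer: -23428/13 ≈ -1802.2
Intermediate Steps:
N = 39 (N = 2 + (6*6 + 1) = 2 + (36 + 1) = 2 + 37 = 39)
86*(5*(-6/N - 4)) - 16 = 86*(5*(-6/39 - 4)) - 16 = 86*(5*(-6*1/39 - 4)) - 16 = 86*(5*(-2/13 - 4)) - 16 = 86*(5*(-54/13)) - 16 = 86*(-270/13) - 16 = -23220/13 - 16 = -23428/13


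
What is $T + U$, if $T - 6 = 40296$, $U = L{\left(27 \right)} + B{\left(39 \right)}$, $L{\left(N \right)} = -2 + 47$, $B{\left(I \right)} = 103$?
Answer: $40450$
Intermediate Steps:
$L{\left(N \right)} = 45$
$U = 148$ ($U = 45 + 103 = 148$)
$T = 40302$ ($T = 6 + 40296 = 40302$)
$T + U = 40302 + 148 = 40450$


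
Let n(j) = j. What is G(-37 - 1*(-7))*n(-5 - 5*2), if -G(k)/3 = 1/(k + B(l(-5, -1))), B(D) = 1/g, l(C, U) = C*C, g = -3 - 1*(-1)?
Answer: -90/61 ≈ -1.4754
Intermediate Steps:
g = -2 (g = -3 + 1 = -2)
l(C, U) = C²
B(D) = -½ (B(D) = 1/(-2) = 1*(-½) = -½)
G(k) = -3/(-½ + k) (G(k) = -3/(k - ½) = -3/(-½ + k))
G(-37 - 1*(-7))*n(-5 - 5*2) = (-6/(-1 + 2*(-37 - 1*(-7))))*(-5 - 5*2) = (-6/(-1 + 2*(-37 + 7)))*(-5 - 10) = -6/(-1 + 2*(-30))*(-15) = -6/(-1 - 60)*(-15) = -6/(-61)*(-15) = -6*(-1/61)*(-15) = (6/61)*(-15) = -90/61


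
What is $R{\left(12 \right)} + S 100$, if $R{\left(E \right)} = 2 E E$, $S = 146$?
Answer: $14888$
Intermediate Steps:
$R{\left(E \right)} = 2 E^{2}$
$R{\left(12 \right)} + S 100 = 2 \cdot 12^{2} + 146 \cdot 100 = 2 \cdot 144 + 14600 = 288 + 14600 = 14888$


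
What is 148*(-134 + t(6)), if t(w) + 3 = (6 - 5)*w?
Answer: -19388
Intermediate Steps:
t(w) = -3 + w (t(w) = -3 + (6 - 5)*w = -3 + 1*w = -3 + w)
148*(-134 + t(6)) = 148*(-134 + (-3 + 6)) = 148*(-134 + 3) = 148*(-131) = -19388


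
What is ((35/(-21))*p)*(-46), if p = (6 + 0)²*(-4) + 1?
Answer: -32890/3 ≈ -10963.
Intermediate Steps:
p = -143 (p = 6²*(-4) + 1 = 36*(-4) + 1 = -144 + 1 = -143)
((35/(-21))*p)*(-46) = ((35/(-21))*(-143))*(-46) = ((35*(-1/21))*(-143))*(-46) = -5/3*(-143)*(-46) = (715/3)*(-46) = -32890/3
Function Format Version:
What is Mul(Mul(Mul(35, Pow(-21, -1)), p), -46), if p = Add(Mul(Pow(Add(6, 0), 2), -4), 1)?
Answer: Rational(-32890, 3) ≈ -10963.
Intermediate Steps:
p = -143 (p = Add(Mul(Pow(6, 2), -4), 1) = Add(Mul(36, -4), 1) = Add(-144, 1) = -143)
Mul(Mul(Mul(35, Pow(-21, -1)), p), -46) = Mul(Mul(Mul(35, Pow(-21, -1)), -143), -46) = Mul(Mul(Mul(35, Rational(-1, 21)), -143), -46) = Mul(Mul(Rational(-5, 3), -143), -46) = Mul(Rational(715, 3), -46) = Rational(-32890, 3)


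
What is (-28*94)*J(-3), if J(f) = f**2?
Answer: -23688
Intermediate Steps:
(-28*94)*J(-3) = -28*94*(-3)**2 = -2632*9 = -23688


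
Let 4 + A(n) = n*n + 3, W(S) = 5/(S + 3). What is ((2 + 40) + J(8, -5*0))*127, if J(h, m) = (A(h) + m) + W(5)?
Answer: 107315/8 ≈ 13414.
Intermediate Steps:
W(S) = 5/(3 + S)
A(n) = -1 + n² (A(n) = -4 + (n*n + 3) = -4 + (n² + 3) = -4 + (3 + n²) = -1 + n²)
J(h, m) = -3/8 + m + h² (J(h, m) = ((-1 + h²) + m) + 5/(3 + 5) = (-1 + m + h²) + 5/8 = -3/8 + m + h²)
((2 + 40) + J(8, -5*0))*127 = ((2 + 40) + (-3/8 - 5*0 + 8²))*127 = (42 + (-3/8 + 0 + 64))*127 = (42 + 509/8)*127 = (845/8)*127 = 107315/8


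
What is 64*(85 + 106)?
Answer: 12224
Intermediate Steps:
64*(85 + 106) = 64*191 = 12224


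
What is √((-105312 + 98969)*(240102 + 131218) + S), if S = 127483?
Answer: I*√2355155277 ≈ 48530.0*I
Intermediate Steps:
√((-105312 + 98969)*(240102 + 131218) + S) = √((-105312 + 98969)*(240102 + 131218) + 127483) = √(-6343*371320 + 127483) = √(-2355282760 + 127483) = √(-2355155277) = I*√2355155277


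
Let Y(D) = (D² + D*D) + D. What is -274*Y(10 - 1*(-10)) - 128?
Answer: -224808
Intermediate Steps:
Y(D) = D + 2*D² (Y(D) = (D² + D²) + D = 2*D² + D = D + 2*D²)
-274*Y(10 - 1*(-10)) - 128 = -274*(10 - 1*(-10))*(1 + 2*(10 - 1*(-10))) - 128 = -274*(10 + 10)*(1 + 2*(10 + 10)) - 128 = -5480*(1 + 2*20) - 128 = -5480*(1 + 40) - 128 = -5480*41 - 128 = -274*820 - 128 = -224680 - 128 = -224808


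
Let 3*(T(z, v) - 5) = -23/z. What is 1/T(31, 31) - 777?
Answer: -343341/442 ≈ -776.79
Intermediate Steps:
T(z, v) = 5 - 23/(3*z) (T(z, v) = 5 + (-23/z)/3 = 5 - 23/(3*z))
1/T(31, 31) - 777 = 1/(5 - 23/3/31) - 777 = 1/(5 - 23/3*1/31) - 777 = 1/(5 - 23/93) - 777 = 1/(442/93) - 777 = 93/442 - 777 = -343341/442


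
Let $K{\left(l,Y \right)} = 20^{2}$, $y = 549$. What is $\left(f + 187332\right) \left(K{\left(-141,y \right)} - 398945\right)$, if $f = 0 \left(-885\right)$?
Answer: $-74660231940$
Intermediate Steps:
$f = 0$
$K{\left(l,Y \right)} = 400$
$\left(f + 187332\right) \left(K{\left(-141,y \right)} - 398945\right) = \left(0 + 187332\right) \left(400 - 398945\right) = 187332 \left(-398545\right) = -74660231940$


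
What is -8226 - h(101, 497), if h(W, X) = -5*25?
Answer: -8101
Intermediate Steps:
h(W, X) = -125
-8226 - h(101, 497) = -8226 - 1*(-125) = -8226 + 125 = -8101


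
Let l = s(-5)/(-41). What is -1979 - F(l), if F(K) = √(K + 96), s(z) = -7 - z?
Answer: -1979 - √161458/41 ≈ -1988.8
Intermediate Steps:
l = 2/41 (l = (-7 - 1*(-5))/(-41) = (-7 + 5)*(-1/41) = -2*(-1/41) = 2/41 ≈ 0.048781)
F(K) = √(96 + K)
-1979 - F(l) = -1979 - √(96 + 2/41) = -1979 - √(3938/41) = -1979 - √161458/41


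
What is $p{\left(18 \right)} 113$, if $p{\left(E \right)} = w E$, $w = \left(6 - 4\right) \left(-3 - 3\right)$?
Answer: $-24408$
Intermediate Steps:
$w = -12$ ($w = 2 \left(-6\right) = -12$)
$p{\left(E \right)} = - 12 E$
$p{\left(18 \right)} 113 = \left(-12\right) 18 \cdot 113 = \left(-216\right) 113 = -24408$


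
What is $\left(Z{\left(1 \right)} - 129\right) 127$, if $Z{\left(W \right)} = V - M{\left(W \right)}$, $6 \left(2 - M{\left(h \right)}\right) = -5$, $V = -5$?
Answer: $- \frac{104267}{6} \approx -17378.0$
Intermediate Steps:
$M{\left(h \right)} = \frac{17}{6}$ ($M{\left(h \right)} = 2 - - \frac{5}{6} = 2 + \frac{5}{6} = \frac{17}{6}$)
$Z{\left(W \right)} = - \frac{47}{6}$ ($Z{\left(W \right)} = -5 - \frac{17}{6} = - \frac{47}{6}$)
$\left(Z{\left(1 \right)} - 129\right) 127 = \left(- \frac{47}{6} - 129\right) 127 = \left(- \frac{821}{6}\right) 127 = - \frac{104267}{6}$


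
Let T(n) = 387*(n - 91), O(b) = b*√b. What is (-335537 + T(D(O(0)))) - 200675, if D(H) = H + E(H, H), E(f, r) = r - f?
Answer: -571429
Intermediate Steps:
O(b) = b^(3/2)
D(H) = H (D(H) = H + (H - H) = H + 0 = H)
T(n) = -35217 + 387*n (T(n) = 387*(-91 + n) = -35217 + 387*n)
(-335537 + T(D(O(0)))) - 200675 = (-335537 + (-35217 + 387*0^(3/2))) - 200675 = (-335537 + (-35217 + 387*0)) - 200675 = (-335537 + (-35217 + 0)) - 200675 = (-335537 - 35217) - 200675 = -370754 - 200675 = -571429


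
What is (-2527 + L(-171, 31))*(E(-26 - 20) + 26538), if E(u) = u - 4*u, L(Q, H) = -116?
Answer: -70504668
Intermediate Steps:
E(u) = -3*u
(-2527 + L(-171, 31))*(E(-26 - 20) + 26538) = (-2527 - 116)*(-3*(-26 - 20) + 26538) = -2643*(-3*(-46) + 26538) = -2643*(138 + 26538) = -2643*26676 = -70504668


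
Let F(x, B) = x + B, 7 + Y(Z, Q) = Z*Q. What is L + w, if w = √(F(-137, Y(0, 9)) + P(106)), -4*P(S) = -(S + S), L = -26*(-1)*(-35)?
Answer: -910 + I*√91 ≈ -910.0 + 9.5394*I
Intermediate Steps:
L = -910 (L = 26*(-35) = -910)
Y(Z, Q) = -7 + Q*Z (Y(Z, Q) = -7 + Z*Q = -7 + Q*Z)
P(S) = S/2 (P(S) = -(-1)*(S + S)/4 = -(-1)*2*S/4 = -(-1)*S/2 = S/2)
F(x, B) = B + x
w = I*√91 (w = √(((-7 + 9*0) - 137) + (½)*106) = √(((-7 + 0) - 137) + 53) = √((-7 - 137) + 53) = √(-144 + 53) = √(-91) = I*√91 ≈ 9.5394*I)
L + w = -910 + I*√91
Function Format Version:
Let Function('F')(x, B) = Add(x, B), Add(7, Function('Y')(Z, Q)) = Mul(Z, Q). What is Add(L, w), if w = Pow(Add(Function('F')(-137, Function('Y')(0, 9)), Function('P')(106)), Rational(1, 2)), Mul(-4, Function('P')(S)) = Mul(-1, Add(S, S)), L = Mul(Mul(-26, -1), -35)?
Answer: Add(-910, Mul(I, Pow(91, Rational(1, 2)))) ≈ Add(-910.00, Mul(9.5394, I))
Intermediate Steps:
L = -910 (L = Mul(26, -35) = -910)
Function('Y')(Z, Q) = Add(-7, Mul(Q, Z)) (Function('Y')(Z, Q) = Add(-7, Mul(Z, Q)) = Add(-7, Mul(Q, Z)))
Function('P')(S) = Mul(Rational(1, 2), S) (Function('P')(S) = Mul(Rational(-1, 4), Mul(-1, Add(S, S))) = Mul(Rational(-1, 4), Mul(-1, Mul(2, S))) = Mul(Rational(-1, 4), Mul(-2, S)) = Mul(Rational(1, 2), S))
Function('F')(x, B) = Add(B, x)
w = Mul(I, Pow(91, Rational(1, 2))) (w = Pow(Add(Add(Add(-7, Mul(9, 0)), -137), Mul(Rational(1, 2), 106)), Rational(1, 2)) = Pow(Add(Add(Add(-7, 0), -137), 53), Rational(1, 2)) = Pow(Add(Add(-7, -137), 53), Rational(1, 2)) = Pow(Add(-144, 53), Rational(1, 2)) = Pow(-91, Rational(1, 2)) = Mul(I, Pow(91, Rational(1, 2))) ≈ Mul(9.5394, I))
Add(L, w) = Add(-910, Mul(I, Pow(91, Rational(1, 2))))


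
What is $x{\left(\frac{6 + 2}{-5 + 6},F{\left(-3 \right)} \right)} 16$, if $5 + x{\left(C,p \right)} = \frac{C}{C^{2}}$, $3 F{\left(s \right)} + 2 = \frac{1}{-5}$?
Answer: $-78$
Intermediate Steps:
$F{\left(s \right)} = - \frac{11}{15}$ ($F{\left(s \right)} = - \frac{2}{3} + \frac{1}{3 \left(-5\right)} = - \frac{2}{3} + \frac{1}{3} \left(- \frac{1}{5}\right) = - \frac{2}{3} - \frac{1}{15} = - \frac{11}{15}$)
$x{\left(C,p \right)} = -5 + \frac{1}{C}$ ($x{\left(C,p \right)} = -5 + \frac{C}{C^{2}} = -5 + \frac{1}{C}$)
$x{\left(\frac{6 + 2}{-5 + 6},F{\left(-3 \right)} \right)} 16 = \left(-5 + \frac{1}{\left(6 + 2\right) \frac{1}{-5 + 6}}\right) 16 = \left(-5 + \frac{1}{8 \cdot 1^{-1}}\right) 16 = \left(-5 + \frac{1}{8 \cdot 1}\right) 16 = \left(-5 + \frac{1}{8}\right) 16 = \left(- \frac{39}{8}\right) 16 = -78$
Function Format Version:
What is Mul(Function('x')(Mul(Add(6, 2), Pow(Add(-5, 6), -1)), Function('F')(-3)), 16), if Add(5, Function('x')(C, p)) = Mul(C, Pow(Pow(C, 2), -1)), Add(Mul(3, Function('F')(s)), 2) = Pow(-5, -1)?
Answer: -78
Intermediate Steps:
Function('F')(s) = Rational(-11, 15) (Function('F')(s) = Add(Rational(-2, 3), Mul(Rational(1, 3), Pow(-5, -1))) = Add(Rational(-2, 3), Mul(Rational(1, 3), Rational(-1, 5))) = Add(Rational(-2, 3), Rational(-1, 15)) = Rational(-11, 15))
Function('x')(C, p) = Add(-5, Pow(C, -1)) (Function('x')(C, p) = Add(-5, Mul(C, Pow(Pow(C, 2), -1))) = Add(-5, Mul(C, Pow(C, -2))) = Add(-5, Pow(C, -1)))
Mul(Function('x')(Mul(Add(6, 2), Pow(Add(-5, 6), -1)), Function('F')(-3)), 16) = Mul(Add(-5, Pow(Mul(Add(6, 2), Pow(Add(-5, 6), -1)), -1)), 16) = Mul(Add(-5, Pow(Mul(8, Pow(1, -1)), -1)), 16) = Mul(Add(-5, Pow(Mul(8, 1), -1)), 16) = Mul(Add(-5, Pow(8, -1)), 16) = Mul(Add(-5, Rational(1, 8)), 16) = Mul(Rational(-39, 8), 16) = -78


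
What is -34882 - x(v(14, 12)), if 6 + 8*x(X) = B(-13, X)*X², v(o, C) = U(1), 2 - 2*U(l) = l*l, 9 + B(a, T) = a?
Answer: -558089/16 ≈ -34881.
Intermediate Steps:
B(a, T) = -9 + a
U(l) = 1 - l²/2 (U(l) = 1 - l*l/2 = 1 - l²/2)
v(o, C) = ½ (v(o, C) = 1 - ½*1² = 1 - ½*1 = 1 - ½ = ½)
x(X) = -¾ - 11*X²/4 (x(X) = -¾ + ((-9 - 13)*X²)/8 = -¾ + (-22*X²)/8 = -¾ - 11*X²/4)
-34882 - x(v(14, 12)) = -34882 - (-¾ - 11*(½)²/4) = -34882 - (-¾ - 11/4*¼) = -34882 - (-¾ - 11/16) = -34882 - 1*(-23/16) = -34882 + 23/16 = -558089/16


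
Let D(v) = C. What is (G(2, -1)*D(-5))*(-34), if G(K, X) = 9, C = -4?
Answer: 1224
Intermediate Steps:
D(v) = -4
(G(2, -1)*D(-5))*(-34) = (9*(-4))*(-34) = -36*(-34) = 1224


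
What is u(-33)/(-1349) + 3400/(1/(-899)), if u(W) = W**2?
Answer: -4123354489/1349 ≈ -3.0566e+6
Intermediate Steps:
u(-33)/(-1349) + 3400/(1/(-899)) = (-33)**2/(-1349) + 3400/(1/(-899)) = 1089*(-1/1349) + 3400/(-1/899) = -1089/1349 + 3400*(-899) = -1089/1349 - 3056600 = -4123354489/1349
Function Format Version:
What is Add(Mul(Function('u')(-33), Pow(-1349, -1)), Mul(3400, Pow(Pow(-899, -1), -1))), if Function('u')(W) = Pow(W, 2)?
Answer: Rational(-4123354489, 1349) ≈ -3.0566e+6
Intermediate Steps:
Add(Mul(Function('u')(-33), Pow(-1349, -1)), Mul(3400, Pow(Pow(-899, -1), -1))) = Add(Mul(Pow(-33, 2), Pow(-1349, -1)), Mul(3400, Pow(Pow(-899, -1), -1))) = Add(Mul(1089, Rational(-1, 1349)), Mul(3400, Pow(Rational(-1, 899), -1))) = Add(Rational(-1089, 1349), Mul(3400, -899)) = Add(Rational(-1089, 1349), -3056600) = Rational(-4123354489, 1349)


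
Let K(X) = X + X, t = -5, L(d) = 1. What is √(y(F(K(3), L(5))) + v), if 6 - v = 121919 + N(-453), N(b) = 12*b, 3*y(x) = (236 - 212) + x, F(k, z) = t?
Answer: 2*I*√262059/3 ≈ 341.28*I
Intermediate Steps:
K(X) = 2*X
F(k, z) = -5
y(x) = 8 + x/3 (y(x) = ((236 - 212) + x)/3 = (24 + x)/3 = 8 + x/3)
v = -116477 (v = 6 - (121919 + 12*(-453)) = 6 - (121919 - 5436) = 6 - 1*116483 = 6 - 116483 = -116477)
√(y(F(K(3), L(5))) + v) = √((8 + (⅓)*(-5)) - 116477) = √((8 - 5/3) - 116477) = √(19/3 - 116477) = √(-349412/3) = 2*I*√262059/3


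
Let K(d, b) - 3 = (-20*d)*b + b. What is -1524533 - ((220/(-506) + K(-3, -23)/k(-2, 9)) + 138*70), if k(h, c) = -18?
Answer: -317593961/207 ≈ -1.5343e+6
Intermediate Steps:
K(d, b) = 3 + b - 20*b*d (K(d, b) = 3 + ((-20*d)*b + b) = 3 + (-20*b*d + b) = 3 + (b - 20*b*d) = 3 + b - 20*b*d)
-1524533 - ((220/(-506) + K(-3, -23)/k(-2, 9)) + 138*70) = -1524533 - ((220/(-506) + (3 - 23 - 20*(-23)*(-3))/(-18)) + 138*70) = -1524533 - ((220*(-1/506) + (3 - 23 - 1380)*(-1/18)) + 9660) = -1524533 - ((-10/23 - 1400*(-1/18)) + 9660) = -1524533 - ((-10/23 + 700/9) + 9660) = -1524533 - (16010/207 + 9660) = -1524533 - 1*2015630/207 = -1524533 - 2015630/207 = -317593961/207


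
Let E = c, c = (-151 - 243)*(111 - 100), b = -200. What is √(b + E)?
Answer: I*√4534 ≈ 67.335*I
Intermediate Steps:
c = -4334 (c = -394*11 = -4334)
E = -4334
√(b + E) = √(-200 - 4334) = √(-4534) = I*√4534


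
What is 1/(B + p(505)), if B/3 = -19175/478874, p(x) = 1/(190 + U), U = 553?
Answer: -355803382/42262201 ≈ -8.4189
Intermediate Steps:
p(x) = 1/743 (p(x) = 1/(190 + 553) = 1/743)
B = -57525/478874 (B = 3*(-19175/478874) = -57525/478874 ≈ -0.12013)
1/(B + p(505)) = 1/(-57525/478874 + 1/743) = 1/(-42262201/355803382) = -355803382/42262201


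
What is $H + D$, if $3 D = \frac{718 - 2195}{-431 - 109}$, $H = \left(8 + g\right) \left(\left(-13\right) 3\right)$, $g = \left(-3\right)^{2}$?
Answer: $- \frac{1072583}{1620} \approx -662.09$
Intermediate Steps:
$g = 9$
$H = -663$ ($H = \left(8 + 9\right) \left(\left(-13\right) 3\right) = 17 \left(-39\right) = -663$)
$D = \frac{1477}{1620}$ ($D = \frac{\left(718 - 2195\right) \frac{1}{-431 - 109}}{3} = \frac{\left(-1477\right) \frac{1}{-540}}{3} = \frac{\left(-1477\right) \left(- \frac{1}{540}\right)}{3} = \frac{1}{3} \cdot \frac{1477}{540} = \frac{1477}{1620} \approx 0.91173$)
$H + D = -663 + \frac{1477}{1620} = - \frac{1072583}{1620}$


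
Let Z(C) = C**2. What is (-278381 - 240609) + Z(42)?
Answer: -517226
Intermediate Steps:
(-278381 - 240609) + Z(42) = (-278381 - 240609) + 42**2 = -518990 + 1764 = -517226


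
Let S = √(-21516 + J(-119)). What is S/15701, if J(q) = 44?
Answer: 4*I*√1342/15701 ≈ 0.0093327*I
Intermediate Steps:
S = 4*I*√1342 (S = √(-21516 + 44) = √(-21472) = 4*I*√1342 ≈ 146.53*I)
S/15701 = (4*I*√1342)/15701 = (4*I*√1342)*(1/15701) = 4*I*√1342/15701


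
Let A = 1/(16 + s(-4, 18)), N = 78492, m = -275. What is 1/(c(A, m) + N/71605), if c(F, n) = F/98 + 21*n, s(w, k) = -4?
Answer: -84207480/486205818803 ≈ -0.00017319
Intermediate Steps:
A = 1/12 (A = 1/(16 - 4) = 1/12 ≈ 0.083333)
c(F, n) = 21*n + F/98 (c(F, n) = F/98 + 21*n = 21*n + F/98)
1/(c(A, m) + N/71605) = 1/((21*(-275) + (1/98)*(1/12)) + 78492/71605) = 1/((-5775 + 1/1176) + 78492*(1/71605)) = 1/(-6791399/1176 + 78492/71605) = 1/(-486205818803/84207480) = -84207480/486205818803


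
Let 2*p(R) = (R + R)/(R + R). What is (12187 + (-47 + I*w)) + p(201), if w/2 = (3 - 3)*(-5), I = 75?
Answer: 24281/2 ≈ 12141.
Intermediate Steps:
p(R) = ½ (p(R) = ((R + R)/(R + R))/2 = ((2*R)/((2*R)))/2 = ((2*R)*(1/(2*R)))/2 = (½)*1 = ½)
w = 0 (w = 2*((3 - 3)*(-5)) = 2*(0*(-5)) = 2*0 = 0)
(12187 + (-47 + I*w)) + p(201) = (12187 + (-47 + 75*0)) + ½ = (12187 + (-47 + 0)) + ½ = (12187 - 47) + ½ = 12140 + ½ = 24281/2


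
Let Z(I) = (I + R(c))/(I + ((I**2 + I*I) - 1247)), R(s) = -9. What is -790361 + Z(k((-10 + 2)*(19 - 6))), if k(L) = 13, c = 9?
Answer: -177040865/224 ≈ -7.9036e+5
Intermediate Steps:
Z(I) = (-9 + I)/(-1247 + I + 2*I**2) (Z(I) = (I - 9)/(I + ((I**2 + I*I) - 1247)) = (-9 + I)/(I + ((I**2 + I**2) - 1247)) = (-9 + I)/(I + (2*I**2 - 1247)) = (-9 + I)/(I + (-1247 + 2*I**2)) = (-9 + I)/(-1247 + I + 2*I**2))
-790361 + Z(k((-10 + 2)*(19 - 6))) = -790361 + (-9 + 13)/(-1247 + 13 + 2*13**2) = -790361 + 4/(-1247 + 13 + 2*169) = -790361 + 4/(-1247 + 13 + 338) = -790361 + 4/(-896) = -790361 - 1/896*4 = -790361 - 1/224 = -177040865/224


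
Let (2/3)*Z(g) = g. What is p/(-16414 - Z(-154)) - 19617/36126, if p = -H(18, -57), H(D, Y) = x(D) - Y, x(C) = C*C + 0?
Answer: -101232635/194875686 ≈ -0.51947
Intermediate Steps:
x(C) = C² (x(C) = C² + 0 = C²)
Z(g) = 3*g/2
H(D, Y) = D² - Y
p = -381 (p = -(18² - 1*(-57)) = -(324 + 57) = -1*381 = -381)
p/(-16414 - Z(-154)) - 19617/36126 = -381/(-16414 - 3*(-154)/2) - 19617/36126 = -381/(-16414 - 1*(-231)) - 19617*1/36126 = -381/(-16414 + 231) - 6539/12042 = -381/(-16183) - 6539/12042 = -381*(-1/16183) - 6539/12042 = 381/16183 - 6539/12042 = -101232635/194875686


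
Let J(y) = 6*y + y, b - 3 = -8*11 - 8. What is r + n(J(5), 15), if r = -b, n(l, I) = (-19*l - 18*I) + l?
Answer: -807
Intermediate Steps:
b = -93 (b = 3 + (-8*11 - 8) = 3 + (-88 - 8) = 3 - 96 = -93)
J(y) = 7*y
n(l, I) = -18*I - 18*l
r = 93 (r = -1*(-93) = 93)
r + n(J(5), 15) = 93 + (-18*15 - 126*5) = 93 + (-270 - 18*35) = 93 + (-270 - 630) = 93 - 900 = -807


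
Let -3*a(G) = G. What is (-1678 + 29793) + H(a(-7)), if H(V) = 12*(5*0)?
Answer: 28115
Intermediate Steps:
a(G) = -G/3
H(V) = 0 (H(V) = 12*0 = 0)
(-1678 + 29793) + H(a(-7)) = (-1678 + 29793) + 0 = 28115 + 0 = 28115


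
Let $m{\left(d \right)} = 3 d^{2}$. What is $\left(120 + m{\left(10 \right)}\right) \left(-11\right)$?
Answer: $-4620$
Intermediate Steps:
$\left(120 + m{\left(10 \right)}\right) \left(-11\right) = \left(120 + 3 \cdot 10^{2}\right) \left(-11\right) = \left(120 + 3 \cdot 100\right) \left(-11\right) = \left(120 + 300\right) \left(-11\right) = 420 \left(-11\right) = -4620$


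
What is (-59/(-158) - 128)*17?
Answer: -342805/158 ≈ -2169.7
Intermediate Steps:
(-59/(-158) - 128)*17 = (-59*(-1/158) - 128)*17 = (59/158 - 128)*17 = -20165/158*17 = -342805/158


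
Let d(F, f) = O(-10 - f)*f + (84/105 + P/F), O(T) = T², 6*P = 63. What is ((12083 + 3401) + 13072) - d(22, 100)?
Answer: -259917961/220 ≈ -1.1814e+6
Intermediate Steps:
P = 21/2 (P = (⅙)*63 = 21/2 ≈ 10.500)
d(F, f) = ⅘ + 21/(2*F) + f*(-10 - f)² (d(F, f) = (-10 - f)²*f + (84/105 + 21/(2*F)) = f*(-10 - f)² + (84*(1/105) + 21/(2*F)) = f*(-10 - f)² + (⅘ + 21/(2*F)) = ⅘ + 21/(2*F) + f*(-10 - f)²)
((12083 + 3401) + 13072) - d(22, 100) = ((12083 + 3401) + 13072) - (⅘ + (21/2)/22 + 100*(10 + 100)²) = (15484 + 13072) - (⅘ + (21/2)*(1/22) + 100*110²) = 28556 - (⅘ + 21/44 + 100*12100) = 28556 - (⅘ + 21/44 + 1210000) = 28556 - 1*266200281/220 = 28556 - 266200281/220 = -259917961/220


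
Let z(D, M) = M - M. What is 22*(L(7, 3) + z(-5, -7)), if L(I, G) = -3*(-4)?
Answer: 264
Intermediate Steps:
L(I, G) = 12
z(D, M) = 0
22*(L(7, 3) + z(-5, -7)) = 22*(12 + 0) = 22*12 = 264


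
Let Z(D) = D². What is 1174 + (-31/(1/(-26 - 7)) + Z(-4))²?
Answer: 1080695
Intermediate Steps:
1174 + (-31/(1/(-26 - 7)) + Z(-4))² = 1174 + (-31/(1/(-26 - 7)) + (-4)²)² = 1174 + (-31/(1/(-33)) + 16)² = 1174 + (-31/(-1/33) + 16)² = 1174 + (-31*(-33) + 16)² = 1174 + (1023 + 16)² = 1174 + 1039² = 1174 + 1079521 = 1080695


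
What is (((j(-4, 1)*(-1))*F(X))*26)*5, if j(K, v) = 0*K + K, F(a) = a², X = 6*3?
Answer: 168480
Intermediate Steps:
X = 18
j(K, v) = K (j(K, v) = 0 + K = K)
(((j(-4, 1)*(-1))*F(X))*26)*5 = ((-4*(-1)*18²)*26)*5 = ((4*324)*26)*5 = (1296*26)*5 = 33696*5 = 168480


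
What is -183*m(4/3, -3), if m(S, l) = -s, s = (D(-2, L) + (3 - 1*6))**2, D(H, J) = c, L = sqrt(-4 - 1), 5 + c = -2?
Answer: 18300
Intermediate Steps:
c = -7 (c = -5 - 2 = -7)
L = I*sqrt(5) (L = sqrt(-5) = I*sqrt(5) ≈ 2.2361*I)
D(H, J) = -7
s = 100 (s = (-7 + (3 - 1*6))**2 = (-7 + (3 - 6))**2 = (-7 - 3)**2 = (-10)**2 = 100)
m(S, l) = -100 (m(S, l) = -1*100 = -100)
-183*m(4/3, -3) = -183*(-100) = 18300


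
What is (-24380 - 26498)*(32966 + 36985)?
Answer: -3558966978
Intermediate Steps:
(-24380 - 26498)*(32966 + 36985) = -50878*69951 = -3558966978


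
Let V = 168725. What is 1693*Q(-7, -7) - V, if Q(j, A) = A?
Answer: -180576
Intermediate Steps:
1693*Q(-7, -7) - V = 1693*(-7) - 1*168725 = -11851 - 168725 = -180576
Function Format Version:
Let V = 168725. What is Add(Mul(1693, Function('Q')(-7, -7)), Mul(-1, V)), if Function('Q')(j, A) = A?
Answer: -180576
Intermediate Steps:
Add(Mul(1693, Function('Q')(-7, -7)), Mul(-1, V)) = Add(Mul(1693, -7), Mul(-1, 168725)) = Add(-11851, -168725) = -180576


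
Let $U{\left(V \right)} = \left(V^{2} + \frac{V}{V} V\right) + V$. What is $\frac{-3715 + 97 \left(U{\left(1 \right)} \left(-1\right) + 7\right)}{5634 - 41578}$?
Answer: $\frac{3327}{35944} \approx 0.092561$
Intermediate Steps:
$U{\left(V \right)} = V^{2} + 2 V$ ($U{\left(V \right)} = \left(V^{2} + 1 V\right) + V = \left(V^{2} + V\right) + V = \left(V + V^{2}\right) + V = V^{2} + 2 V$)
$\frac{-3715 + 97 \left(U{\left(1 \right)} \left(-1\right) + 7\right)}{5634 - 41578} = \frac{-3715 + 97 \left(1 \left(2 + 1\right) \left(-1\right) + 7\right)}{5634 - 41578} = \frac{-3715 + 97 \left(1 \cdot 3 \left(-1\right) + 7\right)}{-35944} = \left(-3715 + 97 \left(3 \left(-1\right) + 7\right)\right) \left(- \frac{1}{35944}\right) = \left(-3715 + 97 \left(-3 + 7\right)\right) \left(- \frac{1}{35944}\right) = \left(-3715 + 97 \cdot 4\right) \left(- \frac{1}{35944}\right) = \left(-3715 + 388\right) \left(- \frac{1}{35944}\right) = \left(-3327\right) \left(- \frac{1}{35944}\right) = \frac{3327}{35944}$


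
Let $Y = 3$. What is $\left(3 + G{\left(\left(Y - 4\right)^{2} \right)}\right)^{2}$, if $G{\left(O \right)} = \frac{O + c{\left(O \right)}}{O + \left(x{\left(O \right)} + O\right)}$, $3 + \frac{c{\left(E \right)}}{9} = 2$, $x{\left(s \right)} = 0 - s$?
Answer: $25$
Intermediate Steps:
$x{\left(s \right)} = - s$
$c{\left(E \right)} = -9$ ($c{\left(E \right)} = -27 + 9 \cdot 2 = -27 + 18 = -9$)
$G{\left(O \right)} = \frac{-9 + O}{O}$ ($G{\left(O \right)} = \frac{O - 9}{O + \left(- O + O\right)} = \frac{-9 + O}{O + 0} = \frac{-9 + O}{O}$)
$\left(3 + G{\left(\left(Y - 4\right)^{2} \right)}\right)^{2} = \left(3 + \frac{-9 + \left(3 - 4\right)^{2}}{\left(3 - 4\right)^{2}}\right)^{2} = \left(3 + \frac{-9 + \left(-1\right)^{2}}{\left(-1\right)^{2}}\right)^{2} = \left(3 + \frac{-9 + 1}{1}\right)^{2} = \left(3 + 1 \left(-8\right)\right)^{2} = \left(3 - 8\right)^{2} = \left(-5\right)^{2} = 25$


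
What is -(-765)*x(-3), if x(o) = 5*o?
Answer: -11475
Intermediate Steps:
-(-765)*x(-3) = -(-765)*5*(-3) = -(-765)*(-15) = -153*75 = -11475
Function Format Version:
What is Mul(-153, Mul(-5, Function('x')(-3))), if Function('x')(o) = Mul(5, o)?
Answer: -11475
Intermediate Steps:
Mul(-153, Mul(-5, Function('x')(-3))) = Mul(-153, Mul(-5, Mul(5, -3))) = Mul(-153, Mul(-5, -15)) = Mul(-153, 75) = -11475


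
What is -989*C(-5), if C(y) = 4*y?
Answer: 19780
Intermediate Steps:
-989*C(-5) = -3956*(-5) = -989*(-20) = 19780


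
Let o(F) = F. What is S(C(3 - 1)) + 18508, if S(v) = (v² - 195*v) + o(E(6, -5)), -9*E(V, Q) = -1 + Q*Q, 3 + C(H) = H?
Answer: 56104/3 ≈ 18701.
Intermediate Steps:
C(H) = -3 + H
E(V, Q) = ⅑ - Q²/9 (E(V, Q) = -(-1 + Q*Q)/9 = -(-1 + Q²)/9 = ⅑ - Q²/9)
S(v) = -8/3 + v² - 195*v (S(v) = (v² - 195*v) + (⅑ - ⅑*(-5)²) = (v² - 195*v) + (⅑ - ⅑*25) = (v² - 195*v) + (⅑ - 25/9) = (v² - 195*v) - 8/3 = -8/3 + v² - 195*v)
S(C(3 - 1)) + 18508 = (-8/3 + (-3 + (3 - 1))² - 195*(-3 + (3 - 1))) + 18508 = (-8/3 + (-3 + 2)² - 195*(-3 + 2)) + 18508 = (-8/3 + (-1)² - 195*(-1)) + 18508 = (-8/3 + 1 + 195) + 18508 = 580/3 + 18508 = 56104/3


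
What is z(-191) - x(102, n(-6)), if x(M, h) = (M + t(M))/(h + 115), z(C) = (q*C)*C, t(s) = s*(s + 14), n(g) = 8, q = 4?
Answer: 5978906/41 ≈ 1.4583e+5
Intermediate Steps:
t(s) = s*(14 + s)
z(C) = 4*C² (z(C) = (4*C)*C = 4*C²)
x(M, h) = (M + M*(14 + M))/(115 + h) (x(M, h) = (M + M*(14 + M))/(h + 115) = (M + M*(14 + M))/(115 + h))
z(-191) - x(102, n(-6)) = 4*(-191)² - 102*(15 + 102)/(115 + 8) = 4*36481 - 102*117/123 = 145924 - 102*117/123 = 145924 - 1*3978/41 = 145924 - 3978/41 = 5978906/41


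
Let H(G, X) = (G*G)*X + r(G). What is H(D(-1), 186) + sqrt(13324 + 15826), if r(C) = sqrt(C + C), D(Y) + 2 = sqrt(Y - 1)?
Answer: 372 + sqrt(-4 + 2*I*sqrt(2)) + 5*sqrt(1166) - 744*I*sqrt(2) ≈ 543.4 - 1050.1*I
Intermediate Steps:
D(Y) = -2 + sqrt(-1 + Y) (D(Y) = -2 + sqrt(Y - 1) = -2 + sqrt(-1 + Y))
r(C) = sqrt(2)*sqrt(C) (r(C) = sqrt(2*C) = sqrt(2)*sqrt(C))
H(G, X) = X*G**2 + sqrt(2)*sqrt(G) (H(G, X) = (G*G)*X + sqrt(2)*sqrt(G) = G**2*X + sqrt(2)*sqrt(G) = X*G**2 + sqrt(2)*sqrt(G))
H(D(-1), 186) + sqrt(13324 + 15826) = (186*(-2 + sqrt(-1 - 1))**2 + sqrt(2)*sqrt(-2 + sqrt(-1 - 1))) + sqrt(13324 + 15826) = (186*(-2 + sqrt(-2))**2 + sqrt(2)*sqrt(-2 + sqrt(-2))) + sqrt(29150) = (186*(-2 + I*sqrt(2))**2 + sqrt(2)*sqrt(-2 + I*sqrt(2))) + 5*sqrt(1166) = 5*sqrt(1166) + 186*(-2 + I*sqrt(2))**2 + sqrt(2)*sqrt(-2 + I*sqrt(2))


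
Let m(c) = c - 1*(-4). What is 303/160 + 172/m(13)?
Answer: 32671/2720 ≈ 12.011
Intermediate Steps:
m(c) = 4 + c (m(c) = c + 4 = 4 + c)
303/160 + 172/m(13) = 303/160 + 172/(4 + 13) = 303*(1/160) + 172/17 = 303/160 + 172*(1/17) = 303/160 + 172/17 = 32671/2720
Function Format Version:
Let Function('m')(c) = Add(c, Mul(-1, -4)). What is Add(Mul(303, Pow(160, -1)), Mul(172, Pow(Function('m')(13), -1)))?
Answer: Rational(32671, 2720) ≈ 12.011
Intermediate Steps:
Function('m')(c) = Add(4, c) (Function('m')(c) = Add(c, 4) = Add(4, c))
Add(Mul(303, Pow(160, -1)), Mul(172, Pow(Function('m')(13), -1))) = Add(Mul(303, Pow(160, -1)), Mul(172, Pow(Add(4, 13), -1))) = Add(Mul(303, Rational(1, 160)), Mul(172, Pow(17, -1))) = Add(Rational(303, 160), Mul(172, Rational(1, 17))) = Add(Rational(303, 160), Rational(172, 17)) = Rational(32671, 2720)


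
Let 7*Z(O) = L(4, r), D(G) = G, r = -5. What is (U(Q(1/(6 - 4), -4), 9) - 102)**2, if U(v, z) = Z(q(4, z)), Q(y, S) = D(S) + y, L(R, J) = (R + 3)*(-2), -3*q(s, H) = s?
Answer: 10816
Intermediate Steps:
q(s, H) = -s/3
L(R, J) = -6 - 2*R (L(R, J) = (3 + R)*(-2) = -6 - 2*R)
Z(O) = -2 (Z(O) = (-6 - 2*4)/7 = (-6 - 8)/7 = (1/7)*(-14) = -2)
Q(y, S) = S + y
U(v, z) = -2
(U(Q(1/(6 - 4), -4), 9) - 102)**2 = (-2 - 102)**2 = (-104)**2 = 10816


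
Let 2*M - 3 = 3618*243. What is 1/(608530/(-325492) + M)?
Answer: 81373/35770482878 ≈ 2.2749e-6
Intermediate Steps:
M = 879177/2 (M = 3/2 + (3618*243)/2 = 3/2 + (½)*879174 = 3/2 + 439587 = 879177/2 ≈ 4.3959e+5)
1/(608530/(-325492) + M) = 1/(608530/(-325492) + 879177/2) = 1/(608530*(-1/325492) + 879177/2) = 1/(-304265/162746 + 879177/2) = 1/(35770482878/81373) = 81373/35770482878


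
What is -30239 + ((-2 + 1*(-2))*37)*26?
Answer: -34087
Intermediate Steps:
-30239 + ((-2 + 1*(-2))*37)*26 = -30239 + ((-2 - 2)*37)*26 = -30239 - 4*37*26 = -30239 - 148*26 = -30239 - 3848 = -34087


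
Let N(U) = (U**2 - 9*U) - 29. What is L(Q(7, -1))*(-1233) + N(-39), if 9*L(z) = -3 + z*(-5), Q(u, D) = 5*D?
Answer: -1171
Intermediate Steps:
N(U) = -29 + U**2 - 9*U
L(z) = -1/3 - 5*z/9 (L(z) = (-3 + z*(-5))/9 = (-3 - 5*z)/9 = -1/3 - 5*z/9)
L(Q(7, -1))*(-1233) + N(-39) = (-1/3 - 25*(-1)/9)*(-1233) + (-29 + (-39)**2 - 9*(-39)) = (-1/3 - 5/9*(-5))*(-1233) + (-29 + 1521 + 351) = (-1/3 + 25/9)*(-1233) + 1843 = (22/9)*(-1233) + 1843 = -3014 + 1843 = -1171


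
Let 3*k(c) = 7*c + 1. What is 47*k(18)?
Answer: 5969/3 ≈ 1989.7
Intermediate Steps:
k(c) = ⅓ + 7*c/3 (k(c) = (7*c + 1)/3 = (1 + 7*c)/3 = ⅓ + 7*c/3)
47*k(18) = 47*(⅓ + (7/3)*18) = 47*(⅓ + 42) = 47*(127/3) = 5969/3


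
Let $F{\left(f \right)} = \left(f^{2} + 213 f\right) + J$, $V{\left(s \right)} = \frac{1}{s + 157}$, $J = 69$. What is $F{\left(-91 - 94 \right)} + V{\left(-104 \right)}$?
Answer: $- \frac{270882}{53} \approx -5111.0$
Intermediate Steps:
$V{\left(s \right)} = \frac{1}{157 + s}$
$F{\left(f \right)} = 69 + f^{2} + 213 f$ ($F{\left(f \right)} = \left(f^{2} + 213 f\right) + 69 = 69 + f^{2} + 213 f$)
$F{\left(-91 - 94 \right)} + V{\left(-104 \right)} = \left(69 + \left(-91 - 94\right)^{2} + 213 \left(-91 - 94\right)\right) + \frac{1}{157 - 104} = \left(69 + \left(-185\right)^{2} + 213 \left(-185\right)\right) + \frac{1}{53} = \left(69 + 34225 - 39405\right) + \frac{1}{53} = -5111 + \frac{1}{53} = - \frac{270882}{53}$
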